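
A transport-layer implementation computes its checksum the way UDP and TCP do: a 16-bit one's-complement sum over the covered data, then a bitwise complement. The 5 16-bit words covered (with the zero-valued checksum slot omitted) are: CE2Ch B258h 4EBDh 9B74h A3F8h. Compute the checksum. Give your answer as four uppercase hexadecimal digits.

F14F

One's-complement addition (fold any carry out of bit 15 back into bit 0):
  0xCE2C + 0xB258 = 0x18084 → wrap carry → 0x8085
  0x8085 + 0x4EBD = 0x0CF42
  0xCF42 + 0x9B74 = 0x16AB6 → wrap carry → 0x6AB7
  0x6AB7 + 0xA3F8 = 0x10EAF → wrap carry → 0x0EB0
One's-complement sum = 0x0EB0.
Checksum = ~0x0EB0 & 0xFFFF = 0xF14F.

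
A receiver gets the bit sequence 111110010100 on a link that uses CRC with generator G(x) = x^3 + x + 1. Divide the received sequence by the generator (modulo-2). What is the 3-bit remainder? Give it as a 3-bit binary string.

Modulo-2 division of 111110010100 by 1011:
  pos 0: 1111 XOR 1011 = 0100
  pos 1: 1001 XOR 1011 = 0010
  pos 3: 1000 XOR 1011 = 0011
  pos 5: 1110 XOR 1011 = 0101
  pos 6: 1011 XOR 1011 = 0000
Remainder = 000 (zero — the frame passes the CRC check).

000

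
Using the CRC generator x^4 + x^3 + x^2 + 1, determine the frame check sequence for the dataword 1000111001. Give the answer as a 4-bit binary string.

Append 4 zeros: 10001110010000. Divide by 11101 (XOR where the leading bit is 1):
  pos 0: 10001 XOR 11101 = 01100
  pos 1: 11001 XOR 11101 = 00100
  pos 3: 10010 XOR 11101 = 01111
  pos 4: 11110 XOR 11101 = 00011
  pos 7: 11100 XOR 11101 = 00001
Remainder (last 4 bits) = 0100. This is the CRC / FCS.

0100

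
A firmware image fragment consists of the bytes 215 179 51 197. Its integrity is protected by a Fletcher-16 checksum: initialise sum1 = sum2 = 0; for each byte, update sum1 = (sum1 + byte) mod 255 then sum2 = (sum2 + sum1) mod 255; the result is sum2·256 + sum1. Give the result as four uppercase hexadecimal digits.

A684

Running sums (mod 255):
  after byte 0 (215): sum1=215, sum2=215
  after byte 1 (179): sum1=139, sum2=99
  after byte 2 (51): sum1=190, sum2=34
  after byte 3 (197): sum1=132, sum2=166
Checksum = sum2·256 + sum1 = 166·256 + 132 = 42628 = 0xA684.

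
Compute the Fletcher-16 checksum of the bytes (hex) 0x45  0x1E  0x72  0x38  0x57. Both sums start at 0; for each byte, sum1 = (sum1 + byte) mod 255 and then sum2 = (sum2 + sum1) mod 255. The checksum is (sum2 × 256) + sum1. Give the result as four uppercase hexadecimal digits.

F165

Running sums (mod 255):
  after byte 0 (0x45): sum1=69, sum2=69
  after byte 1 (0x1E): sum1=99, sum2=168
  after byte 2 (0x72): sum1=213, sum2=126
  after byte 3 (0x38): sum1=14, sum2=140
  after byte 4 (0x57): sum1=101, sum2=241
Checksum = sum2·256 + sum1 = 241·256 + 101 = 61797 = 0xF165.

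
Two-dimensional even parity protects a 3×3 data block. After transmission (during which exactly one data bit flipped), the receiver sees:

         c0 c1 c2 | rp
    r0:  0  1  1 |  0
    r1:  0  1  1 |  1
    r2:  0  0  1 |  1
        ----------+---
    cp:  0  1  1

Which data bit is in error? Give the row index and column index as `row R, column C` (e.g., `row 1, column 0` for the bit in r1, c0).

Recompute each row's even parity and compare to rp:
  r0: data parity 0, sent rp 0 → ok
  r1: data parity 0, sent rp 1 → mismatch
  r2: data parity 1, sent rp 1 → ok
Recompute each column's even parity and compare to cp:
  c0: data parity 0, sent cp 0 → ok
  c1: data parity 0, sent cp 1 → mismatch
  c2: data parity 1, sent cp 1 → ok
Exactly one row (r1) and one column (c1) fail → the flipped bit is at their intersection.

row 1, column 1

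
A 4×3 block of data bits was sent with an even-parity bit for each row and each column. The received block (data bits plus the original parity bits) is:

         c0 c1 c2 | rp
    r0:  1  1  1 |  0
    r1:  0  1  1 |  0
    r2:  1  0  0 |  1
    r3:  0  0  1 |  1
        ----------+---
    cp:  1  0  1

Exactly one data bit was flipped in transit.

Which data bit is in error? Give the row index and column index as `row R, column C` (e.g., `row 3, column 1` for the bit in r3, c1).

Recompute each row's even parity and compare to rp:
  r0: data parity 1, sent rp 0 → mismatch
  r1: data parity 0, sent rp 0 → ok
  r2: data parity 1, sent rp 1 → ok
  r3: data parity 1, sent rp 1 → ok
Recompute each column's even parity and compare to cp:
  c0: data parity 0, sent cp 1 → mismatch
  c1: data parity 0, sent cp 0 → ok
  c2: data parity 1, sent cp 1 → ok
Exactly one row (r0) and one column (c0) fail → the flipped bit is at their intersection.

row 0, column 0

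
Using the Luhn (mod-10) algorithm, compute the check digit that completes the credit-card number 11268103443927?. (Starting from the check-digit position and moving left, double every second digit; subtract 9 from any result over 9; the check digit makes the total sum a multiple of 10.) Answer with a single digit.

Partial digits right→left: 7 2 9 3 4 4 3 0 1 8 6 2 1 1
Double every second digit counting from the check-digit position (so the 1st, 3rd, 5th, ... of the partial from the right).
  doubled (with −9 where >9): 5 9 8 6 2 3 2 → sum 35
  kept as-is: 2 3 4 0 8 2 1 → sum 20
Total = 35 + 20 = 55.
Check digit = (10 − (55 mod 10)) mod 10 = 5.

5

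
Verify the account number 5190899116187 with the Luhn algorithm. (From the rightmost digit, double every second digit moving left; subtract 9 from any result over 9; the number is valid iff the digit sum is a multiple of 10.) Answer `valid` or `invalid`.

From the right, keep odd positions and double even positions (subtract 9 from any doubled value over 9):
  doubled (positions 2,4,...): 7 3 2 9 0 2 → sum 23
  kept (positions 1,3,...): 7 1 1 9 8 9 5 → sum 40
Total = 63.
63 mod 10 = 3, so the number is invalid.

invalid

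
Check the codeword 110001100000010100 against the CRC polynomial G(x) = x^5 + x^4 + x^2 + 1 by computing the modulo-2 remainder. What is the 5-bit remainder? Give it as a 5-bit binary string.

Modulo-2 division of 110001100000010100 by 110101:
  pos 0: 110001 XOR 110101 = 000100
  pos 3: 100100 XOR 110101 = 010001
  pos 4: 100010 XOR 110101 = 010111
  pos 5: 101110 XOR 110101 = 011011
  pos 6: 110110 XOR 110101 = 000011
  pos 10: 110101 XOR 110101 = 000000
Remainder = 00000 (zero — the frame passes the CRC check).

00000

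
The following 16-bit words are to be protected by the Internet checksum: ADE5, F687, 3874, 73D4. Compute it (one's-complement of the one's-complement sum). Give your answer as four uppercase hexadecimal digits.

One's-complement addition (fold any carry out of bit 15 back into bit 0):
  0xADE5 + 0xF687 = 0x1A46C → wrap carry → 0xA46D
  0xA46D + 0x3874 = 0x0DCE1
  0xDCE1 + 0x73D4 = 0x150B5 → wrap carry → 0x50B6
One's-complement sum = 0x50B6.
Checksum = ~0x50B6 & 0xFFFF = 0xAF49.

AF49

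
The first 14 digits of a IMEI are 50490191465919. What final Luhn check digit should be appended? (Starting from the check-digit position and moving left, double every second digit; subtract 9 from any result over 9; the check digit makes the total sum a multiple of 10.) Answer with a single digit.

Partial digits right→left: 9 1 9 5 6 4 1 9 1 0 9 4 0 5
Double every second digit counting from the check-digit position (so the 1st, 3rd, 5th, ... of the partial from the right).
  doubled (with −9 where >9): 9 9 3 2 2 9 0 → sum 34
  kept as-is: 1 5 4 9 0 4 5 → sum 28
Total = 34 + 28 = 62.
Check digit = (10 − (62 mod 10)) mod 10 = 8.

8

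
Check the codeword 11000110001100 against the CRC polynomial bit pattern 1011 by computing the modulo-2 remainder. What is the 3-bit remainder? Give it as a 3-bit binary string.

110

Modulo-2 division of 11000110001100 by 1011:
  pos 0: 1100 XOR 1011 = 0111
  pos 1: 1110 XOR 1011 = 0101
  pos 2: 1011 XOR 1011 = 0000
  pos 6: 1000 XOR 1011 = 0011
  pos 8: 1111 XOR 1011 = 0100
  pos 9: 1000 XOR 1011 = 0011
Remainder = 110 (nonzero — an error is detected).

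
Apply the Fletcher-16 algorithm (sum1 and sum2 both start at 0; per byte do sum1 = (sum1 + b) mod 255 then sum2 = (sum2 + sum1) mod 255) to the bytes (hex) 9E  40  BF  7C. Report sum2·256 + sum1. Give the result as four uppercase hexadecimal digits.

Running sums (mod 255):
  after byte 0 (9E): sum1=158, sum2=158
  after byte 1 (40): sum1=222, sum2=125
  after byte 2 (BF): sum1=158, sum2=28
  after byte 3 (7C): sum1=27, sum2=55
Checksum = sum2·256 + sum1 = 55·256 + 27 = 14107 = 0x371B.

371B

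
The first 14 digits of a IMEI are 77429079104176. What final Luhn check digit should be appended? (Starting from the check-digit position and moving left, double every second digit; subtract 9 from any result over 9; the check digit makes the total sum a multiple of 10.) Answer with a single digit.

Partial digits right→left: 6 7 1 4 0 1 9 7 0 9 2 4 7 7
Double every second digit counting from the check-digit position (so the 1st, 3rd, 5th, ... of the partial from the right).
  doubled (with −9 where >9): 3 2 0 9 0 4 5 → sum 23
  kept as-is: 7 4 1 7 9 4 7 → sum 39
Total = 23 + 39 = 62.
Check digit = (10 − (62 mod 10)) mod 10 = 8.

8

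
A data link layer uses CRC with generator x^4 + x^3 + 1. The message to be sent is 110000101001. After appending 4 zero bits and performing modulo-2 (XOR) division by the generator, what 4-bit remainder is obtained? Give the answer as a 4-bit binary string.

0110

Append 4 zeros: 1100001010010000. Divide by 11001 (XOR where the leading bit is 1):
  pos 0: 11000 XOR 11001 = 00001
  pos 4: 10101 XOR 11001 = 01100
  pos 5: 11000 XOR 11001 = 00001
  pos 9: 10100 XOR 11001 = 01101
  pos 10: 11010 XOR 11001 = 00011
Remainder (last 4 bits) = 0110. This is the CRC / FCS.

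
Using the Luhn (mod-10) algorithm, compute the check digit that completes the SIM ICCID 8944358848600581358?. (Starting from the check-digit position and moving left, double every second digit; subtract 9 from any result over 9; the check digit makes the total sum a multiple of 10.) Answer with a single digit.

Partial digits right→left: 8 5 3 1 8 5 0 0 6 8 4 8 8 5 3 4 4 9 8
Double every second digit counting from the check-digit position (so the 1st, 3rd, 5th, ... of the partial from the right).
  doubled (with −9 where >9): 7 6 7 0 3 8 7 6 8 7 → sum 59
  kept as-is: 5 1 5 0 8 8 5 4 9 → sum 45
Total = 59 + 45 = 104.
Check digit = (10 − (104 mod 10)) mod 10 = 6.

6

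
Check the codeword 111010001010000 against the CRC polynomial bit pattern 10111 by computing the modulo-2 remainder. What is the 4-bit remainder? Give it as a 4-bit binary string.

Modulo-2 division of 111010001010000 by 10111:
  pos 0: 11101 XOR 10111 = 01010
  pos 1: 10100 XOR 10111 = 00011
  pos 4: 11001 XOR 10111 = 01110
  pos 5: 11100 XOR 10111 = 01011
  pos 6: 10111 XOR 10111 = 00000
Remainder = 0000 (zero — the frame passes the CRC check).

0000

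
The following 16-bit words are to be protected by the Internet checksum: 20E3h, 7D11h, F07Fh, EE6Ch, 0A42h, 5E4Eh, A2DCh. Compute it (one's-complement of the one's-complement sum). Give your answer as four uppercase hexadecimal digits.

77B1

One's-complement addition (fold any carry out of bit 15 back into bit 0):
  0x20E3 + 0x7D11 = 0x09DF4
  0x9DF4 + 0xF07F = 0x18E73 → wrap carry → 0x8E74
  0x8E74 + 0xEE6C = 0x17CE0 → wrap carry → 0x7CE1
  0x7CE1 + 0x0A42 = 0x08723
  0x8723 + 0x5E4E = 0x0E571
  0xE571 + 0xA2DC = 0x1884D → wrap carry → 0x884E
One's-complement sum = 0x884E.
Checksum = ~0x884E & 0xFFFF = 0x77B1.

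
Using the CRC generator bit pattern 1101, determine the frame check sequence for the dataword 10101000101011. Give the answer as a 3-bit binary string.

Append 3 zeros: 10101000101011000. Divide by 1101 (XOR where the leading bit is 1):
  pos 0: 1010 XOR 1101 = 0111
  pos 1: 1111 XOR 1101 = 0010
  pos 3: 1000 XOR 1101 = 0101
  pos 4: 1010 XOR 1101 = 0111
  pos 5: 1111 XOR 1101 = 0010
  pos 7: 1001 XOR 1101 = 0100
  pos 8: 1000 XOR 1101 = 0101
  pos 9: 1011 XOR 1101 = 0110
  pos 10: 1101 XOR 1101 = 0000
Remainder (last 3 bits) = 000. This is the CRC / FCS.

000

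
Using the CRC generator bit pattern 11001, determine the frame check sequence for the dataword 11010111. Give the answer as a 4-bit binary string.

0100

Append 4 zeros: 110101110000. Divide by 11001 (XOR where the leading bit is 1):
  pos 0: 11010 XOR 11001 = 00011
  pos 3: 11111 XOR 11001 = 00110
  pos 5: 11000 XOR 11001 = 00001
Remainder (last 4 bits) = 0100. This is the CRC / FCS.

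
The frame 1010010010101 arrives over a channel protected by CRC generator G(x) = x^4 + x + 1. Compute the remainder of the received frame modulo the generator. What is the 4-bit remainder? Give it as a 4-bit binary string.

Modulo-2 division of 1010010010101 by 10011:
  pos 0: 10100 XOR 10011 = 00111
  pos 2: 11110 XOR 10011 = 01101
  pos 3: 11010 XOR 10011 = 01001
  pos 4: 10011 XOR 10011 = 00000
Remainder = 0101 (nonzero — an error is detected).

0101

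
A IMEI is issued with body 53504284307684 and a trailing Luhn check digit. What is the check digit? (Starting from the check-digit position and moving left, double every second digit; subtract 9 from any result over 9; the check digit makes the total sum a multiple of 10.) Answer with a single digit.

1

Partial digits right→left: 4 8 6 7 0 3 4 8 2 4 0 5 3 5
Double every second digit counting from the check-digit position (so the 1st, 3rd, 5th, ... of the partial from the right).
  doubled (with −9 where >9): 8 3 0 8 4 0 6 → sum 29
  kept as-is: 8 7 3 8 4 5 5 → sum 40
Total = 29 + 40 = 69.
Check digit = (10 − (69 mod 10)) mod 10 = 1.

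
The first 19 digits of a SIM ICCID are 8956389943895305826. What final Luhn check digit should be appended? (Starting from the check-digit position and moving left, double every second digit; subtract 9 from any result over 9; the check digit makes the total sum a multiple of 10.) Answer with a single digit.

Partial digits right→left: 6 2 8 5 0 3 5 9 8 3 4 9 9 8 3 6 5 9 8
Double every second digit counting from the check-digit position (so the 1st, 3rd, 5th, ... of the partial from the right).
  doubled (with −9 where >9): 3 7 0 1 7 8 9 6 1 7 → sum 49
  kept as-is: 2 5 3 9 3 9 8 6 9 → sum 54
Total = 49 + 54 = 103.
Check digit = (10 − (103 mod 10)) mod 10 = 7.

7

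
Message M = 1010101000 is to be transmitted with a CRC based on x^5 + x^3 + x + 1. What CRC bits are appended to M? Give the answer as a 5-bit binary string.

10010

Append 5 zeros: 101010100000000. Divide by 101011 (XOR where the leading bit is 1):
  pos 0: 101010 XOR 101011 = 000001
  pos 5: 110000 XOR 101011 = 011011
  pos 6: 110110 XOR 101011 = 011101
  pos 7: 111010 XOR 101011 = 010001
  pos 8: 100010 XOR 101011 = 001001
Remainder (last 5 bits) = 10010. This is the CRC / FCS.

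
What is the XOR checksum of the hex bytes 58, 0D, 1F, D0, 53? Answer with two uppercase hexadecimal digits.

XOR the bytes together:
  start with 0x58
  0x58 ⊕ 0x0D = 0x55
  0x55 ⊕ 0x1F = 0x4A
  0x4A ⊕ 0xD0 = 0x9A
  0x9A ⊕ 0x53 = 0xC9

C9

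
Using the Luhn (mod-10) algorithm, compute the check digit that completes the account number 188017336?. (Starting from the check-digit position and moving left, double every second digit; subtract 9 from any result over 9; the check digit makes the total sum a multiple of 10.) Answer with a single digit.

2

Partial digits right→left: 6 3 3 7 1 0 8 8 1
Double every second digit counting from the check-digit position (so the 1st, 3rd, 5th, ... of the partial from the right).
  doubled (with −9 where >9): 3 6 2 7 2 → sum 20
  kept as-is: 3 7 0 8 → sum 18
Total = 20 + 18 = 38.
Check digit = (10 − (38 mod 10)) mod 10 = 2.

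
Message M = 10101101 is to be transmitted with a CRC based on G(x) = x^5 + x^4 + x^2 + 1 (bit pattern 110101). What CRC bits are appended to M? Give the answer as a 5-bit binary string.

10011

Append 5 zeros: 1010110100000. Divide by 110101 (XOR where the leading bit is 1):
  pos 0: 101011 XOR 110101 = 011110
  pos 1: 111100 XOR 110101 = 001001
  pos 3: 100110 XOR 110101 = 010011
  pos 4: 100110 XOR 110101 = 010011
  pos 5: 100110 XOR 110101 = 010011
  pos 6: 100110 XOR 110101 = 010011
  pos 7: 100110 XOR 110101 = 010011
Remainder (last 5 bits) = 10011. This is the CRC / FCS.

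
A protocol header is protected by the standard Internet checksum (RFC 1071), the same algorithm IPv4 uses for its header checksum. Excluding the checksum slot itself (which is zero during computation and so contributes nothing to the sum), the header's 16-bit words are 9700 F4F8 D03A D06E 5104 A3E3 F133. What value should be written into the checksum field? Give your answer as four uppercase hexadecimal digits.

One's-complement addition (fold any carry out of bit 15 back into bit 0):
  0x9700 + 0xF4F8 = 0x18BF8 → wrap carry → 0x8BF9
  0x8BF9 + 0xD03A = 0x15C33 → wrap carry → 0x5C34
  0x5C34 + 0xD06E = 0x12CA2 → wrap carry → 0x2CA3
  0x2CA3 + 0x5104 = 0x07DA7
  0x7DA7 + 0xA3E3 = 0x1218A → wrap carry → 0x218B
  0x218B + 0xF133 = 0x112BE → wrap carry → 0x12BF
One's-complement sum = 0x12BF.
Checksum = ~0x12BF & 0xFFFF = 0xED40.

ED40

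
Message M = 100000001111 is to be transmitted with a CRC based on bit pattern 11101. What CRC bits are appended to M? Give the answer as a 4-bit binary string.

0111

Append 4 zeros: 1000000011110000. Divide by 11101 (XOR where the leading bit is 1):
  pos 0: 10000 XOR 11101 = 01101
  pos 1: 11010 XOR 11101 = 00111
  pos 3: 11100 XOR 11101 = 00001
  pos 7: 11111 XOR 11101 = 00010
  pos 10: 10000 XOR 11101 = 01101
  pos 11: 11010 XOR 11101 = 00111
Remainder (last 4 bits) = 0111. This is the CRC / FCS.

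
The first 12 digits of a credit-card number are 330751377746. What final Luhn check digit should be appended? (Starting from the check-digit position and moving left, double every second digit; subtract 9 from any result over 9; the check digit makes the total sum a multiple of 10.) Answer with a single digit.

Partial digits right→left: 6 4 7 7 7 3 1 5 7 0 3 3
Double every second digit counting from the check-digit position (so the 1st, 3rd, 5th, ... of the partial from the right).
  doubled (with −9 where >9): 3 5 5 2 5 6 → sum 26
  kept as-is: 4 7 3 5 0 3 → sum 22
Total = 26 + 22 = 48.
Check digit = (10 − (48 mod 10)) mod 10 = 2.

2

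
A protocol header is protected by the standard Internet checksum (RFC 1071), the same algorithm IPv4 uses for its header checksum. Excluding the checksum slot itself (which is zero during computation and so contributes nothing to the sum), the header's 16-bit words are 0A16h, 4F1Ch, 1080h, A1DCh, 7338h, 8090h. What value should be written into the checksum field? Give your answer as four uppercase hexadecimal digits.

One's-complement addition (fold any carry out of bit 15 back into bit 0):
  0x0A16 + 0x4F1C = 0x05932
  0x5932 + 0x1080 = 0x069B2
  0x69B2 + 0xA1DC = 0x10B8E → wrap carry → 0x0B8F
  0x0B8F + 0x7338 = 0x07EC7
  0x7EC7 + 0x8090 = 0x0FF57
One's-complement sum = 0xFF57.
Checksum = ~0xFF57 & 0xFFFF = 0x00A8.

00A8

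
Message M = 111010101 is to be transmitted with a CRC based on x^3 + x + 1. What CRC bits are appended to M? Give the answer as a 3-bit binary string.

Append 3 zeros: 111010101000. Divide by 1011 (XOR where the leading bit is 1):
  pos 0: 1110 XOR 1011 = 0101
  pos 1: 1011 XOR 1011 = 0000
  pos 6: 1010 XOR 1011 = 0001
Remainder (last 3 bits) = 100. This is the CRC / FCS.

100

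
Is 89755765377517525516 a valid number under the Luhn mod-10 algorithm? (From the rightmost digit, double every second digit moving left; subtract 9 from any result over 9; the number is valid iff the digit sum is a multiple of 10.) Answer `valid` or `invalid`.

invalid

From the right, keep odd positions and double even positions (subtract 9 from any doubled value over 9):
  doubled (positions 2,4,...): 2 1 1 2 5 6 3 1 5 7 → sum 33
  kept (positions 1,3,...): 6 5 2 7 5 7 5 7 5 9 → sum 58
Total = 91.
91 mod 10 = 1, so the number is invalid.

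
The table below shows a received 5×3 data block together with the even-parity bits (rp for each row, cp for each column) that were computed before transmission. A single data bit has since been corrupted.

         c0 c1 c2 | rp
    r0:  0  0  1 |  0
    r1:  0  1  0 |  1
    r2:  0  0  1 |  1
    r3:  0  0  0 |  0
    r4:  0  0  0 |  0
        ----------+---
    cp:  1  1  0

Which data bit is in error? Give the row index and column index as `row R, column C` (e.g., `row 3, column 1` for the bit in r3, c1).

Recompute each row's even parity and compare to rp:
  r0: data parity 1, sent rp 0 → mismatch
  r1: data parity 1, sent rp 1 → ok
  r2: data parity 1, sent rp 1 → ok
  r3: data parity 0, sent rp 0 → ok
  r4: data parity 0, sent rp 0 → ok
Recompute each column's even parity and compare to cp:
  c0: data parity 0, sent cp 1 → mismatch
  c1: data parity 1, sent cp 1 → ok
  c2: data parity 0, sent cp 0 → ok
Exactly one row (r0) and one column (c0) fail → the flipped bit is at their intersection.

row 0, column 0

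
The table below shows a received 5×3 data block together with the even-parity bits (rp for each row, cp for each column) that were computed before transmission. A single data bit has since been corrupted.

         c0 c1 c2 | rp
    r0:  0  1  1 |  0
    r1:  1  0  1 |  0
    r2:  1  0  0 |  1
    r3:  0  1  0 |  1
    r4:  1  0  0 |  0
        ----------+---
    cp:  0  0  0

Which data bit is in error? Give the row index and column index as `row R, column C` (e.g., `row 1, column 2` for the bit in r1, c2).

Recompute each row's even parity and compare to rp:
  r0: data parity 0, sent rp 0 → ok
  r1: data parity 0, sent rp 0 → ok
  r2: data parity 1, sent rp 1 → ok
  r3: data parity 1, sent rp 1 → ok
  r4: data parity 1, sent rp 0 → mismatch
Recompute each column's even parity and compare to cp:
  c0: data parity 1, sent cp 0 → mismatch
  c1: data parity 0, sent cp 0 → ok
  c2: data parity 0, sent cp 0 → ok
Exactly one row (r4) and one column (c0) fail → the flipped bit is at their intersection.

row 4, column 0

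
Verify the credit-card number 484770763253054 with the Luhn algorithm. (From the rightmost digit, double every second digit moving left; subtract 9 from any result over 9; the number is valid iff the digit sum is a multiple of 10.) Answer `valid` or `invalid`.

From the right, keep odd positions and double even positions (subtract 9 from any doubled value over 9):
  doubled (positions 2,4,...): 1 6 4 3 0 5 7 → sum 26
  kept (positions 1,3,...): 4 0 5 3 7 7 4 4 → sum 34
Total = 60.
60 mod 10 = 0, so the number is valid.

valid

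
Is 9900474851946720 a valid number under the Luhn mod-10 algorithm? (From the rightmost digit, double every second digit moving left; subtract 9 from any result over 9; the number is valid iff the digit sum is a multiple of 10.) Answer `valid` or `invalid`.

invalid

From the right, keep odd positions and double even positions (subtract 9 from any doubled value over 9):
  doubled (positions 2,4,...): 4 3 9 1 8 8 0 9 → sum 42
  kept (positions 1,3,...): 0 7 4 1 8 7 0 9 → sum 36
Total = 78.
78 mod 10 = 8, so the number is invalid.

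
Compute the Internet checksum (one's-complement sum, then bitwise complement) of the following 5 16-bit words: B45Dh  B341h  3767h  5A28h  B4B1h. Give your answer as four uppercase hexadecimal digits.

521F

One's-complement addition (fold any carry out of bit 15 back into bit 0):
  0xB45D + 0xB341 = 0x1679E → wrap carry → 0x679F
  0x679F + 0x3767 = 0x09F06
  0x9F06 + 0x5A28 = 0x0F92E
  0xF92E + 0xB4B1 = 0x1ADDF → wrap carry → 0xADE0
One's-complement sum = 0xADE0.
Checksum = ~0xADE0 & 0xFFFF = 0x521F.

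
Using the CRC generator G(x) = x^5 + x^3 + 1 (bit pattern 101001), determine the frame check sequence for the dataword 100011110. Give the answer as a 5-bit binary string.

01101

Append 5 zeros: 10001111000000. Divide by 101001 (XOR where the leading bit is 1):
  pos 0: 100011 XOR 101001 = 001010
  pos 2: 101011 XOR 101001 = 000010
  pos 6: 100000 XOR 101001 = 001001
  pos 8: 100100 XOR 101001 = 001101
Remainder (last 5 bits) = 01101. This is the CRC / FCS.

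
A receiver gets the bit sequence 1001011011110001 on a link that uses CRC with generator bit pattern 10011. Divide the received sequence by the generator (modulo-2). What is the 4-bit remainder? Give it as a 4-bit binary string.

Modulo-2 division of 1001011011110001 by 10011:
  pos 0: 10010 XOR 10011 = 00001
  pos 4: 11101 XOR 10011 = 01110
  pos 5: 11101 XOR 10011 = 01110
  pos 6: 11101 XOR 10011 = 01110
  pos 7: 11101 XOR 10011 = 01110
  pos 8: 11100 XOR 10011 = 01111
  pos 9: 11110 XOR 10011 = 01101
  pos 10: 11010 XOR 10011 = 01001
  pos 11: 10011 XOR 10011 = 00000
Remainder = 0000 (zero — the frame passes the CRC check).

0000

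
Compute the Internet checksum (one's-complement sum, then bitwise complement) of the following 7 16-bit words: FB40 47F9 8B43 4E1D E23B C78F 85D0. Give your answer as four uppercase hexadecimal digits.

One's-complement addition (fold any carry out of bit 15 back into bit 0):
  0xFB40 + 0x47F9 = 0x14339 → wrap carry → 0x433A
  0x433A + 0x8B43 = 0x0CE7D
  0xCE7D + 0x4E1D = 0x11C9A → wrap carry → 0x1C9B
  0x1C9B + 0xE23B = 0x0FED6
  0xFED6 + 0xC78F = 0x1C665 → wrap carry → 0xC666
  0xC666 + 0x85D0 = 0x14C36 → wrap carry → 0x4C37
One's-complement sum = 0x4C37.
Checksum = ~0x4C37 & 0xFFFF = 0xB3C8.

B3C8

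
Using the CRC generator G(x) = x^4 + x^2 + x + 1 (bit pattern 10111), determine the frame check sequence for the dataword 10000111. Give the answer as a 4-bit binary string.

0101

Append 4 zeros: 100001110000. Divide by 10111 (XOR where the leading bit is 1):
  pos 0: 10000 XOR 10111 = 00111
  pos 2: 11111 XOR 10111 = 01000
  pos 3: 10001 XOR 10111 = 00110
  pos 5: 11000 XOR 10111 = 01111
  pos 6: 11110 XOR 10111 = 01001
  pos 7: 10010 XOR 10111 = 00101
Remainder (last 4 bits) = 0101. This is the CRC / FCS.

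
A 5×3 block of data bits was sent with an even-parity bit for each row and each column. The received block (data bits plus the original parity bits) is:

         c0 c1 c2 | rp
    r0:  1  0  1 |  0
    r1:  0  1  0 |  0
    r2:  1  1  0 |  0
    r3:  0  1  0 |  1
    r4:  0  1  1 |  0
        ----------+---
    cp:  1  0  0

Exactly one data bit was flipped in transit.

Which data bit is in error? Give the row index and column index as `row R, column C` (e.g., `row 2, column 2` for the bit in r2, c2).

Recompute each row's even parity and compare to rp:
  r0: data parity 0, sent rp 0 → ok
  r1: data parity 1, sent rp 0 → mismatch
  r2: data parity 0, sent rp 0 → ok
  r3: data parity 1, sent rp 1 → ok
  r4: data parity 0, sent rp 0 → ok
Recompute each column's even parity and compare to cp:
  c0: data parity 0, sent cp 1 → mismatch
  c1: data parity 0, sent cp 0 → ok
  c2: data parity 0, sent cp 0 → ok
Exactly one row (r1) and one column (c0) fail → the flipped bit is at their intersection.

row 1, column 0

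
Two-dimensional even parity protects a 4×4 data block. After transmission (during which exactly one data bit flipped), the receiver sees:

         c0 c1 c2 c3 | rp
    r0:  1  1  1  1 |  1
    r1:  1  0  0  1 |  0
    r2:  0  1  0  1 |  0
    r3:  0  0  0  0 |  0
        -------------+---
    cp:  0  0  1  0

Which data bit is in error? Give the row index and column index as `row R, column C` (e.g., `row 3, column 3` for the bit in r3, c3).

row 0, column 3

Recompute each row's even parity and compare to rp:
  r0: data parity 0, sent rp 1 → mismatch
  r1: data parity 0, sent rp 0 → ok
  r2: data parity 0, sent rp 0 → ok
  r3: data parity 0, sent rp 0 → ok
Recompute each column's even parity and compare to cp:
  c0: data parity 0, sent cp 0 → ok
  c1: data parity 0, sent cp 0 → ok
  c2: data parity 1, sent cp 1 → ok
  c3: data parity 1, sent cp 0 → mismatch
Exactly one row (r0) and one column (c3) fail → the flipped bit is at their intersection.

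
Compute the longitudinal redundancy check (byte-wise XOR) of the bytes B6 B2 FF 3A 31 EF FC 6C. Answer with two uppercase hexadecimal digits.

8F

XOR the bytes together:
  start with 0xB6
  0xB6 ⊕ 0xB2 = 0x04
  0x04 ⊕ 0xFF = 0xFB
  0xFB ⊕ 0x3A = 0xC1
  0xC1 ⊕ 0x31 = 0xF0
  0xF0 ⊕ 0xEF = 0x1F
  0x1F ⊕ 0xFC = 0xE3
  0xE3 ⊕ 0x6C = 0x8F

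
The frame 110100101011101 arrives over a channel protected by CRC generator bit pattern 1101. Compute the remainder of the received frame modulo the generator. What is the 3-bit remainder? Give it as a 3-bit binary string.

011

Modulo-2 division of 110100101011101 by 1101:
  pos 0: 1101 XOR 1101 = 0000
  pos 6: 1010 XOR 1101 = 0111
  pos 7: 1111 XOR 1101 = 0010
  pos 9: 1011 XOR 1101 = 0110
  pos 10: 1100 XOR 1101 = 0001
Remainder = 011 (nonzero — an error is detected).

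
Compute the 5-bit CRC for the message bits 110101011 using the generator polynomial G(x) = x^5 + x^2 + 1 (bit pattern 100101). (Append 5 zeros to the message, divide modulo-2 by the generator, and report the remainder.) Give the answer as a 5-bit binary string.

Append 5 zeros: 11010101100000. Divide by 100101 (XOR where the leading bit is 1):
  pos 0: 110101 XOR 100101 = 010000
  pos 1: 100000 XOR 100101 = 000101
  pos 4: 101110 XOR 100101 = 001011
  pos 6: 101100 XOR 100101 = 001001
  pos 8: 100100 XOR 100101 = 000001
Remainder (last 5 bits) = 00001. This is the CRC / FCS.

00001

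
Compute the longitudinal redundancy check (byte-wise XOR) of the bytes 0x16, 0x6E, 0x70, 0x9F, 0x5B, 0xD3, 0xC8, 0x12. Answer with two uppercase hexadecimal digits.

C5

XOR the bytes together:
  start with 0x16
  0x16 ⊕ 0x6E = 0x78
  0x78 ⊕ 0x70 = 0x08
  0x08 ⊕ 0x9F = 0x97
  0x97 ⊕ 0x5B = 0xCC
  0xCC ⊕ 0xD3 = 0x1F
  0x1F ⊕ 0xC8 = 0xD7
  0xD7 ⊕ 0x12 = 0xC5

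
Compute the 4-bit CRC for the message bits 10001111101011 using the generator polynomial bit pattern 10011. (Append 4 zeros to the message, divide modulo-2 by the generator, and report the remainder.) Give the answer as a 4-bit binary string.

1011

Append 4 zeros: 100011111010110000. Divide by 10011 (XOR where the leading bit is 1):
  pos 0: 10001 XOR 10011 = 00010
  pos 3: 10111 XOR 10011 = 00100
  pos 5: 10010 XOR 10011 = 00001
  pos 9: 11011 XOR 10011 = 01000
  pos 10: 10000 XOR 10011 = 00011
  pos 13: 11000 XOR 10011 = 01011
Remainder (last 4 bits) = 1011. This is the CRC / FCS.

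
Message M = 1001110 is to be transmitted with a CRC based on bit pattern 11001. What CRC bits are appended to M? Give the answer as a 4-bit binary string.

Append 4 zeros: 10011100000. Divide by 11001 (XOR where the leading bit is 1):
  pos 0: 10011 XOR 11001 = 01010
  pos 1: 10101 XOR 11001 = 01100
  pos 2: 11000 XOR 11001 = 00001
  pos 6: 10000 XOR 11001 = 01001
Remainder (last 4 bits) = 1001. This is the CRC / FCS.

1001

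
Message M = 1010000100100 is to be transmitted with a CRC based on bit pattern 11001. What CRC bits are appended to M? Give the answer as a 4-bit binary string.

Append 4 zeros: 10100001001000000. Divide by 11001 (XOR where the leading bit is 1):
  pos 0: 10100 XOR 11001 = 01101
  pos 1: 11010 XOR 11001 = 00011
  pos 4: 11010 XOR 11001 = 00011
  pos 7: 11010 XOR 11001 = 00011
  pos 10: 11000 XOR 11001 = 00001
Remainder (last 4 bits) = 0100. This is the CRC / FCS.

0100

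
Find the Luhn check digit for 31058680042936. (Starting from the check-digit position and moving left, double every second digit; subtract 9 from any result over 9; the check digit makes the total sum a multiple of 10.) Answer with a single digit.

0

Partial digits right→left: 6 3 9 2 4 0 0 8 6 8 5 0 1 3
Double every second digit counting from the check-digit position (so the 1st, 3rd, 5th, ... of the partial from the right).
  doubled (with −9 where >9): 3 9 8 0 3 1 2 → sum 26
  kept as-is: 3 2 0 8 8 0 3 → sum 24
Total = 26 + 24 = 50.
Check digit = (10 − (50 mod 10)) mod 10 = 0.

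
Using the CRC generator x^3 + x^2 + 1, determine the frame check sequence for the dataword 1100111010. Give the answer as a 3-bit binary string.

Append 3 zeros: 1100111010000. Divide by 1101 (XOR where the leading bit is 1):
  pos 0: 1100 XOR 1101 = 0001
  pos 3: 1111 XOR 1101 = 0010
  pos 5: 1001 XOR 1101 = 0100
  pos 6: 1000 XOR 1101 = 0101
  pos 7: 1010 XOR 1101 = 0111
  pos 8: 1110 XOR 1101 = 0011
Remainder (last 3 bits) = 110. This is the CRC / FCS.

110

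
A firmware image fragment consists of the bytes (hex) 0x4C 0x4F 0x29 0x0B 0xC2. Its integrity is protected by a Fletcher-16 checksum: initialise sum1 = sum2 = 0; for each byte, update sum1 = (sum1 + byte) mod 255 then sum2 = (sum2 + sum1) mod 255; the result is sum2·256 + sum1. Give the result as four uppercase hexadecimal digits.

Running sums (mod 255):
  after byte 0 (0x4C): sum1=76, sum2=76
  after byte 1 (0x4F): sum1=155, sum2=231
  after byte 2 (0x29): sum1=196, sum2=172
  after byte 3 (0x0B): sum1=207, sum2=124
  after byte 4 (0xC2): sum1=146, sum2=15
Checksum = sum2·256 + sum1 = 15·256 + 146 = 3986 = 0x0F92.

0F92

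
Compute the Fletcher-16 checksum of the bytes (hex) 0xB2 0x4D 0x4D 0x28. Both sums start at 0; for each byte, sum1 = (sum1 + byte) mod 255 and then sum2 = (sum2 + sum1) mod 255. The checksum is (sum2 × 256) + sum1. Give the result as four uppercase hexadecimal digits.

7575

Running sums (mod 255):
  after byte 0 (0xB2): sum1=178, sum2=178
  after byte 1 (0x4D): sum1=0, sum2=178
  after byte 2 (0x4D): sum1=77, sum2=0
  after byte 3 (0x28): sum1=117, sum2=117
Checksum = sum2·256 + sum1 = 117·256 + 117 = 30069 = 0x7575.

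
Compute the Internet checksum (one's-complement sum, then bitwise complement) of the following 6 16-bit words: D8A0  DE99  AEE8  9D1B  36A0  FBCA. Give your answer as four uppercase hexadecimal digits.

One's-complement addition (fold any carry out of bit 15 back into bit 0):
  0xD8A0 + 0xDE99 = 0x1B739 → wrap carry → 0xB73A
  0xB73A + 0xAEE8 = 0x16622 → wrap carry → 0x6623
  0x6623 + 0x9D1B = 0x1033E → wrap carry → 0x033F
  0x033F + 0x36A0 = 0x039DF
  0x39DF + 0xFBCA = 0x135A9 → wrap carry → 0x35AA
One's-complement sum = 0x35AA.
Checksum = ~0x35AA & 0xFFFF = 0xCA55.

CA55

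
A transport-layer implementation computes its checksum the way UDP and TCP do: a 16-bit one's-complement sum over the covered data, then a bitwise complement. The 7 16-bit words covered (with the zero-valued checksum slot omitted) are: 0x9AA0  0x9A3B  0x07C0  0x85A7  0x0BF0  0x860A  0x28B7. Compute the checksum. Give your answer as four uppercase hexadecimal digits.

One's-complement addition (fold any carry out of bit 15 back into bit 0):
  0x9AA0 + 0x9A3B = 0x134DB → wrap carry → 0x34DC
  0x34DC + 0x07C0 = 0x03C9C
  0x3C9C + 0x85A7 = 0x0C243
  0xC243 + 0x0BF0 = 0x0CE33
  0xCE33 + 0x860A = 0x1543D → wrap carry → 0x543E
  0x543E + 0x28B7 = 0x07CF5
One's-complement sum = 0x7CF5.
Checksum = ~0x7CF5 & 0xFFFF = 0x830A.

830A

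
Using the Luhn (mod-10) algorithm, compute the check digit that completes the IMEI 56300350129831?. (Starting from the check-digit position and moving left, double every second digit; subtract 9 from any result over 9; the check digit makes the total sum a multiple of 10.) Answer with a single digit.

Partial digits right→left: 1 3 8 9 2 1 0 5 3 0 0 3 6 5
Double every second digit counting from the check-digit position (so the 1st, 3rd, 5th, ... of the partial from the right).
  doubled (with −9 where >9): 2 7 4 0 6 0 3 → sum 22
  kept as-is: 3 9 1 5 0 3 5 → sum 26
Total = 22 + 26 = 48.
Check digit = (10 − (48 mod 10)) mod 10 = 2.

2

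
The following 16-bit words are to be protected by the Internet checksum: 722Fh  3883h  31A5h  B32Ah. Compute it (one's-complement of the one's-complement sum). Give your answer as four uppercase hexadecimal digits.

One's-complement addition (fold any carry out of bit 15 back into bit 0):
  0x722F + 0x3883 = 0x0AAB2
  0xAAB2 + 0x31A5 = 0x0DC57
  0xDC57 + 0xB32A = 0x18F81 → wrap carry → 0x8F82
One's-complement sum = 0x8F82.
Checksum = ~0x8F82 & 0xFFFF = 0x707D.

707D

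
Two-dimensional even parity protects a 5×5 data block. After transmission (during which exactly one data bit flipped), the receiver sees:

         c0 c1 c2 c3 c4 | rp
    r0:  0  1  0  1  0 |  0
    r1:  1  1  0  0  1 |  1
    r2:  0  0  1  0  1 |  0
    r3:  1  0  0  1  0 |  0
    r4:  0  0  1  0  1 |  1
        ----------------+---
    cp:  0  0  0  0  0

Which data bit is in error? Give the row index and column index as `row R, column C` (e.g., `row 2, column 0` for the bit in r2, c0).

Recompute each row's even parity and compare to rp:
  r0: data parity 0, sent rp 0 → ok
  r1: data parity 1, sent rp 1 → ok
  r2: data parity 0, sent rp 0 → ok
  r3: data parity 0, sent rp 0 → ok
  r4: data parity 0, sent rp 1 → mismatch
Recompute each column's even parity and compare to cp:
  c0: data parity 0, sent cp 0 → ok
  c1: data parity 0, sent cp 0 → ok
  c2: data parity 0, sent cp 0 → ok
  c3: data parity 0, sent cp 0 → ok
  c4: data parity 1, sent cp 0 → mismatch
Exactly one row (r4) and one column (c4) fail → the flipped bit is at their intersection.

row 4, column 4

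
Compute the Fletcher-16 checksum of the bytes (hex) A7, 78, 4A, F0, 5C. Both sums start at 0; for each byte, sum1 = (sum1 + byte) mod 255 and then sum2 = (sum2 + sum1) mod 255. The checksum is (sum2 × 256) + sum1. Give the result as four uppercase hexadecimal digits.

45B7

Running sums (mod 255):
  after byte 0 (A7): sum1=167, sum2=167
  after byte 1 (78): sum1=32, sum2=199
  after byte 2 (4A): sum1=106, sum2=50
  after byte 3 (F0): sum1=91, sum2=141
  after byte 4 (5C): sum1=183, sum2=69
Checksum = sum2·256 + sum1 = 69·256 + 183 = 17847 = 0x45B7.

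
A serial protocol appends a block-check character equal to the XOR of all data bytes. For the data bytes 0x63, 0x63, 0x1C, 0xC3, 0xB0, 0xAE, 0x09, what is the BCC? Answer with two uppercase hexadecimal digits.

XOR the bytes together:
  start with 0x63
  0x63 ⊕ 0x63 = 0x00
  0x00 ⊕ 0x1C = 0x1C
  0x1C ⊕ 0xC3 = 0xDF
  0xDF ⊕ 0xB0 = 0x6F
  0x6F ⊕ 0xAE = 0xC1
  0xC1 ⊕ 0x09 = 0xC8

C8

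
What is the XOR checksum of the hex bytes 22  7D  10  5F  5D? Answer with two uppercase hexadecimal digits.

XOR the bytes together:
  start with 0x22
  0x22 ⊕ 0x7D = 0x5F
  0x5F ⊕ 0x10 = 0x4F
  0x4F ⊕ 0x5F = 0x10
  0x10 ⊕ 0x5D = 0x4D

4D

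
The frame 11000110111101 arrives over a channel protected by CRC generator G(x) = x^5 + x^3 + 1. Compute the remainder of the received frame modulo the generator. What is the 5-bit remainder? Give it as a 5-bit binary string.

Modulo-2 division of 11000110111101 by 101001:
  pos 0: 110001 XOR 101001 = 011000
  pos 1: 110001 XOR 101001 = 011000
  pos 2: 110000 XOR 101001 = 011001
  pos 3: 110011 XOR 101001 = 011010
  pos 4: 110101 XOR 101001 = 011100
  pos 5: 111001 XOR 101001 = 010000
  pos 6: 100001 XOR 101001 = 001000
  pos 8: 100001 XOR 101001 = 001000
Remainder = 01000 (nonzero — an error is detected).

01000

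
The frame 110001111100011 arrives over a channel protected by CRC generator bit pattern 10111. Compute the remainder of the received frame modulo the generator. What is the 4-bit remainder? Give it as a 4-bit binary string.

Modulo-2 division of 110001111100011 by 10111:
  pos 0: 11000 XOR 10111 = 01111
  pos 1: 11111 XOR 10111 = 01000
  pos 2: 10001 XOR 10111 = 00110
  pos 4: 11011 XOR 10111 = 01100
  pos 5: 11001 XOR 10111 = 01110
  pos 6: 11100 XOR 10111 = 01011
  pos 7: 10110 XOR 10111 = 00001
Remainder = 1011 (nonzero — an error is detected).

1011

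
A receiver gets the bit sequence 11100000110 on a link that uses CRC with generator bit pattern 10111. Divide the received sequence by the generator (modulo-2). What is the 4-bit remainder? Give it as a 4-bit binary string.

1000

Modulo-2 division of 11100000110 by 10111:
  pos 0: 11100 XOR 10111 = 01011
  pos 1: 10110 XOR 10111 = 00001
  pos 5: 10011 XOR 10111 = 00100
Remainder = 1000 (nonzero — an error is detected).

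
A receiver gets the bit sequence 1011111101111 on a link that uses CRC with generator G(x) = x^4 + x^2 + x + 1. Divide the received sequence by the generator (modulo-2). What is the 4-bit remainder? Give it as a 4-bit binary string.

Modulo-2 division of 1011111101111 by 10111:
  pos 0: 10111 XOR 10111 = 00000
  pos 5: 11101 XOR 10111 = 01010
  pos 6: 10101 XOR 10111 = 00010
Remainder = 1011 (nonzero — an error is detected).

1011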